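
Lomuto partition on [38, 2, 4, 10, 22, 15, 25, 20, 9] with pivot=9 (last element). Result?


Elements <= 9 go left of pivot.
Result: [2, 4, 9, 10, 22, 15, 25, 20, 38], pivot at index 2


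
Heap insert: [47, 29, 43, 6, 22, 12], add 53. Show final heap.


Append 53: [47, 29, 43, 6, 22, 12, 53]
Bubble up: swap idx 6(53) with idx 2(43); swap idx 2(53) with idx 0(47)
Result: [53, 29, 47, 6, 22, 12, 43]


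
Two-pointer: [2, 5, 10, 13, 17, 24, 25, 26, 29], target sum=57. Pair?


Two pointers: lo=0, hi=8
No pair sums to 57


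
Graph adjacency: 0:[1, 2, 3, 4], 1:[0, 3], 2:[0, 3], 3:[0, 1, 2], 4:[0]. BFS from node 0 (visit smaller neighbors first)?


BFS queue: start with [0]
Visit order: [0, 1, 2, 3, 4]


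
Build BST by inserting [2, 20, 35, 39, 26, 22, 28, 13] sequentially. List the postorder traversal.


Root = 2; build tree by BST insertion.
Postorder traversal: [13, 22, 28, 26, 39, 35, 20, 2]


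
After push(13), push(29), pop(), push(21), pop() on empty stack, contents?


push(13) -> [13]
push(29) -> [13, 29]
pop() returns 29 -> [13]
push(21) -> [13, 21]
pop() returns 21 -> [13]
Final stack (bottom to top): [13]


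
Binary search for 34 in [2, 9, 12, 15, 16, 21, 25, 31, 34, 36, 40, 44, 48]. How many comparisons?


Search for 34:
[0,12] mid=6 arr[6]=25
[7,12] mid=9 arr[9]=36
[7,8] mid=7 arr[7]=31
[8,8] mid=8 arr[8]=34
Total: 4 comparisons


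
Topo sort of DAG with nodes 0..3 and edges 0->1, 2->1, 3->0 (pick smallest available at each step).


Kahn's algorithm, process smallest node first
Order: [2, 3, 0, 1]


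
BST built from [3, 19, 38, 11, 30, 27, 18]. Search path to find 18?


BST root = 3
Search for 18: compare at each node
Path: [3, 19, 11, 18]


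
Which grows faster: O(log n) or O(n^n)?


logarithmic grows slower than n^n
O(log n) is asymptotically smaller; O(n^n) grows faster


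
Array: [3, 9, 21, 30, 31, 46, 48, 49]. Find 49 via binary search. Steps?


Search for 49:
[0,7] mid=3 arr[3]=30
[4,7] mid=5 arr[5]=46
[6,7] mid=6 arr[6]=48
[7,7] mid=7 arr[7]=49
Total: 4 comparisons


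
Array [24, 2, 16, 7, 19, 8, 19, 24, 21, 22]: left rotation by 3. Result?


Left rotate by 3: [7, 19, 8, 19, 24, 21, 22, 24, 2, 16]


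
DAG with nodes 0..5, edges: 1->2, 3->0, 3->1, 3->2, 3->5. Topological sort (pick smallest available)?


Kahn's algorithm, process smallest node first
Order: [3, 0, 1, 2, 4, 5]


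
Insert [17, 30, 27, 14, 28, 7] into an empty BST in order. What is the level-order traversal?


Root = 17; build tree by BST insertion.
Level-Order traversal: [17, 14, 30, 7, 27, 28]


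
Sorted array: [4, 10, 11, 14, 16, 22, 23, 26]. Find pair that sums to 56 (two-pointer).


Two pointers: lo=0, hi=7
No pair sums to 56


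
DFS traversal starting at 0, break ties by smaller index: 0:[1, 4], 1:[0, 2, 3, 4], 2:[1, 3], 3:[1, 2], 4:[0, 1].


DFS stack-based: start with [0]
Visit order: [0, 1, 2, 3, 4]


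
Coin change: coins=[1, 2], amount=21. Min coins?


dp[0]=0; dp[i]=1+min(dp[i-c] for c in coins)
...dp[16]=8, dp[17]=9, dp[18]=9, dp[19]=10, dp[20]=10, dp[21]=11
Minimum coins for 21 = 11


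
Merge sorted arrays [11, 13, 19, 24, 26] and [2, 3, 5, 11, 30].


Compare heads, take smaller each step.
Merged: [2, 3, 5, 11, 11, 13, 19, 24, 26, 30]


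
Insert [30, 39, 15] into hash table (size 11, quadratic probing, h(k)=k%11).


Insertions: 30->slot 8; 39->slot 6; 15->slot 4
Table: [None, None, None, None, 15, None, 39, None, 30, None, None]


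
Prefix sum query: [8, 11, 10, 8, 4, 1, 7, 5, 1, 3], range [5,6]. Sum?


Prefix sums: [0, 8, 19, 29, 37, 41, 42, 49, 54, 55, 58]
Sum[5..6] = prefix[7] - prefix[5] = 49 - 41 = 8


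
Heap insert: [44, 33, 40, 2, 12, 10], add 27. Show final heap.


Append 27: [44, 33, 40, 2, 12, 10, 27]
Bubble up: no swaps needed
Result: [44, 33, 40, 2, 12, 10, 27]


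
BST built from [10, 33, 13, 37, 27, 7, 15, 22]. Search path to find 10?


BST root = 10
Search for 10: compare at each node
Path: [10]


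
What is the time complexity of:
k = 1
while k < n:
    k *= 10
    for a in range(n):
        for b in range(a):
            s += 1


Per nesting level: O(log n) * O(n) * O(n) [triangular over a] = O(n^2 log n)
Complexity: O(n^2 log n)


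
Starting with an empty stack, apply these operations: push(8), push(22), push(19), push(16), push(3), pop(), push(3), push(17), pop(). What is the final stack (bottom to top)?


push(8) -> [8]
push(22) -> [8, 22]
push(19) -> [8, 22, 19]
push(16) -> [8, 22, 19, 16]
push(3) -> [8, 22, 19, 16, 3]
pop() returns 3 -> [8, 22, 19, 16]
push(3) -> [8, 22, 19, 16, 3]
push(17) -> [8, 22, 19, 16, 3, 17]
pop() returns 17 -> [8, 22, 19, 16, 3]
Final stack (bottom to top): [8, 22, 19, 16, 3]


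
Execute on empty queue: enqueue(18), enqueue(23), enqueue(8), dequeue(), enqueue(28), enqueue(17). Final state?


enqueue(18) -> [18]
enqueue(23) -> [18, 23]
enqueue(8) -> [18, 23, 8]
dequeue() returns 18 -> [23, 8]
enqueue(28) -> [23, 8, 28]
enqueue(17) -> [23, 8, 28, 17]
Final queue (front to back): [23, 8, 28, 17]


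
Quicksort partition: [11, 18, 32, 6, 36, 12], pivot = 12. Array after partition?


Elements <= 12 go left of pivot.
Result: [11, 6, 12, 18, 36, 32], pivot at index 2


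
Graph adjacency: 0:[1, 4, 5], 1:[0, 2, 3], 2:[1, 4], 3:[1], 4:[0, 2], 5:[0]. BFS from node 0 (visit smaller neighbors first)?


BFS queue: start with [0]
Visit order: [0, 1, 4, 5, 2, 3]


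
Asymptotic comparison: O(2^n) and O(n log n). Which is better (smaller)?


linearithmic grows slower than exponential
O(n log n) is asymptotically smaller; O(2^n) grows faster


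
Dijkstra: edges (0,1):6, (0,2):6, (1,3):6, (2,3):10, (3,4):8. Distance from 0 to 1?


Dijkstra from 0:
Distances: {0: 0, 1: 6, 2: 6, 3: 12, 4: 20}
Shortest distance to 1 = 6, path = [0, 1]


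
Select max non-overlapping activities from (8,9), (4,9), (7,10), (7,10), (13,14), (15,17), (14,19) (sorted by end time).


Greedy: pick earliest-ending, then skip overlaps.
Selected (3 activities): [(8, 9), (13, 14), (15, 17)]


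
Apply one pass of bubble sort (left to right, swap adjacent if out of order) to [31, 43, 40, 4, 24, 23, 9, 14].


After one pass: [31, 40, 4, 24, 23, 9, 14, 43]


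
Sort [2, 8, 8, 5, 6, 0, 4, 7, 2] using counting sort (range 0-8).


Count array: [1, 0, 2, 0, 1, 1, 1, 1, 2]
Reconstruct: [0, 2, 2, 4, 5, 6, 7, 8, 8]


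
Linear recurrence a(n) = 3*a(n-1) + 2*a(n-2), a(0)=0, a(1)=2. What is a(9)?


Build bottom-up:
...a(7)=3526, a(8)=12558, a(9)=3*12558+2*3526=44726


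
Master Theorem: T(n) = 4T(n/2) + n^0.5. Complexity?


a=4, b=2, c=0.5. log_2(4)=2 > c=0.5. Case 1: O(n^log_b(a)) = O(n^2)
Complexity: O(n^2)


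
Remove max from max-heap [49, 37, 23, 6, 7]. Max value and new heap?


Max = 49
Replace root with last, heapify down
Resulting heap: [37, 7, 23, 6]


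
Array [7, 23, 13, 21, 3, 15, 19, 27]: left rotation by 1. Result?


Left rotate by 1: [23, 13, 21, 3, 15, 19, 27, 7]


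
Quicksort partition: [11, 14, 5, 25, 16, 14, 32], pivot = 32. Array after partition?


Elements <= 32 go left of pivot.
Result: [11, 14, 5, 25, 16, 14, 32], pivot at index 6


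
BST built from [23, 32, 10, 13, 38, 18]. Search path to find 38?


BST root = 23
Search for 38: compare at each node
Path: [23, 32, 38]


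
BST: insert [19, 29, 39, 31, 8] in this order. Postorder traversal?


Root = 19; build tree by BST insertion.
Postorder traversal: [8, 31, 39, 29, 19]


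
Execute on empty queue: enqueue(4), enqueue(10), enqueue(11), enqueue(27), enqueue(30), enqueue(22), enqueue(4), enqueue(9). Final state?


enqueue(4) -> [4]
enqueue(10) -> [4, 10]
enqueue(11) -> [4, 10, 11]
enqueue(27) -> [4, 10, 11, 27]
enqueue(30) -> [4, 10, 11, 27, 30]
enqueue(22) -> [4, 10, 11, 27, 30, 22]
enqueue(4) -> [4, 10, 11, 27, 30, 22, 4]
enqueue(9) -> [4, 10, 11, 27, 30, 22, 4, 9]
Final queue (front to back): [4, 10, 11, 27, 30, 22, 4, 9]


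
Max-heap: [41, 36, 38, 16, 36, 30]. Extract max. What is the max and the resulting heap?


Max = 41
Replace root with last, heapify down
Resulting heap: [38, 36, 30, 16, 36]


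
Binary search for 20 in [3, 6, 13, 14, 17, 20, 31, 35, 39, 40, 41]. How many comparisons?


Search for 20:
[0,10] mid=5 arr[5]=20
Total: 1 comparisons


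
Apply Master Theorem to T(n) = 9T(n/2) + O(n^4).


a=9, b=2, c=4. log_2(9)=3.170 < c=4. Case 3: O(n^c) = O(n^4)
Complexity: O(n^4)


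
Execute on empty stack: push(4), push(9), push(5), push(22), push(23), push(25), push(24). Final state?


push(4) -> [4]
push(9) -> [4, 9]
push(5) -> [4, 9, 5]
push(22) -> [4, 9, 5, 22]
push(23) -> [4, 9, 5, 22, 23]
push(25) -> [4, 9, 5, 22, 23, 25]
push(24) -> [4, 9, 5, 22, 23, 25, 24]
Final stack (bottom to top): [4, 9, 5, 22, 23, 25, 24]


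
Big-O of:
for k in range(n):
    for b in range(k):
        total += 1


Per nesting level: O(n) * O(n) [triangular over k] = O(n^2)
Complexity: O(n^2)


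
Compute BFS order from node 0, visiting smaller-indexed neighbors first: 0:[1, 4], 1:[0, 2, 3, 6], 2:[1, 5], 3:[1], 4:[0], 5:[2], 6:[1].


BFS queue: start with [0]
Visit order: [0, 1, 4, 2, 3, 6, 5]


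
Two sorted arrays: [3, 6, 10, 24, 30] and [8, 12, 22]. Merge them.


Compare heads, take smaller each step.
Merged: [3, 6, 8, 10, 12, 22, 24, 30]


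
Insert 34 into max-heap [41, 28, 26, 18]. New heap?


Append 34: [41, 28, 26, 18, 34]
Bubble up: swap idx 4(34) with idx 1(28)
Result: [41, 34, 26, 18, 28]


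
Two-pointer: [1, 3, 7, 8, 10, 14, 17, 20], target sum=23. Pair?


Two pointers: lo=0, hi=7
Found pair: (3, 20) summing to 23


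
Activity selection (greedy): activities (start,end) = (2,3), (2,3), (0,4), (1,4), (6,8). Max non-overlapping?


Greedy: pick earliest-ending, then skip overlaps.
Selected (2 activities): [(2, 3), (6, 8)]


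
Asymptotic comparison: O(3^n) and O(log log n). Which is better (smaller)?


double-logarithmic grows slower than exponential (base 3)
O(log log n) is asymptotically smaller; O(3^n) grows faster


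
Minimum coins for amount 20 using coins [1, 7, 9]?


dp[0]=0; dp[i]=1+min(dp[i-c] for c in coins)
...dp[15]=3, dp[16]=2, dp[17]=3, dp[18]=2, dp[19]=3, dp[20]=4
Minimum coins for 20 = 4


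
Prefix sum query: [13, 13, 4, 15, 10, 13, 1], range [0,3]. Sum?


Prefix sums: [0, 13, 26, 30, 45, 55, 68, 69]
Sum[0..3] = prefix[4] - prefix[0] = 45 - 0 = 45


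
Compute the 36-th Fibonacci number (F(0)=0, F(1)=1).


F(n)=F(n-1)+F(n-2)
...F(34)=5702887, F(35)=9227465, F(36)=14930352


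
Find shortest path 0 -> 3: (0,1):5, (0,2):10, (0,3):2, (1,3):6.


Dijkstra from 0:
Distances: {0: 0, 1: 5, 2: 10, 3: 2}
Shortest distance to 3 = 2, path = [0, 3]


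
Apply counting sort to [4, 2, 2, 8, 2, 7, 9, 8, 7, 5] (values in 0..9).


Count array: [0, 0, 3, 0, 1, 1, 0, 2, 2, 1]
Reconstruct: [2, 2, 2, 4, 5, 7, 7, 8, 8, 9]


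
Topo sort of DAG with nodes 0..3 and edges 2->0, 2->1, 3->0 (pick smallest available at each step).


Kahn's algorithm, process smallest node first
Order: [2, 1, 3, 0]


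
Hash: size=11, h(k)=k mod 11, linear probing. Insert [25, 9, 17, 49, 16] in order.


Insertions: 25->slot 3; 9->slot 9; 17->slot 6; 49->slot 5; 16->slot 7
Table: [None, None, None, 25, None, 49, 17, 16, None, 9, None]


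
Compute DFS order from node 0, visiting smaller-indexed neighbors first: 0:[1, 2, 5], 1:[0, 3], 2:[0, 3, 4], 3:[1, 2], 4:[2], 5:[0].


DFS stack-based: start with [0]
Visit order: [0, 1, 3, 2, 4, 5]


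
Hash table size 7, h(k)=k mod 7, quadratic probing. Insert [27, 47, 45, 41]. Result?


Insertions: 27->slot 6; 47->slot 5; 45->slot 3; 41->slot 0
Table: [41, None, None, 45, None, 47, 27]


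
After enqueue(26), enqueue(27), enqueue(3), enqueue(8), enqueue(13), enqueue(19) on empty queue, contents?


enqueue(26) -> [26]
enqueue(27) -> [26, 27]
enqueue(3) -> [26, 27, 3]
enqueue(8) -> [26, 27, 3, 8]
enqueue(13) -> [26, 27, 3, 8, 13]
enqueue(19) -> [26, 27, 3, 8, 13, 19]
Final queue (front to back): [26, 27, 3, 8, 13, 19]


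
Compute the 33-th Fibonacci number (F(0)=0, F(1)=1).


F(n)=F(n-1)+F(n-2)
...F(31)=1346269, F(32)=2178309, F(33)=3524578


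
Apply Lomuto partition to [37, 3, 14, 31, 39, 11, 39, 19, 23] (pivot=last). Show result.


Elements <= 23 go left of pivot.
Result: [3, 14, 11, 19, 23, 37, 39, 31, 39], pivot at index 4


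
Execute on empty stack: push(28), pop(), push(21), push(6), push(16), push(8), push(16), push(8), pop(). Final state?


push(28) -> [28]
pop() returns 28 -> []
push(21) -> [21]
push(6) -> [21, 6]
push(16) -> [21, 6, 16]
push(8) -> [21, 6, 16, 8]
push(16) -> [21, 6, 16, 8, 16]
push(8) -> [21, 6, 16, 8, 16, 8]
pop() returns 8 -> [21, 6, 16, 8, 16]
Final stack (bottom to top): [21, 6, 16, 8, 16]


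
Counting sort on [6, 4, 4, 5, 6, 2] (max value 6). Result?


Count array: [0, 0, 1, 0, 2, 1, 2]
Reconstruct: [2, 4, 4, 5, 6, 6]


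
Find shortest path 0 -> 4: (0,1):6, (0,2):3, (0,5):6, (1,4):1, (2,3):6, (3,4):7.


Dijkstra from 0:
Distances: {0: 0, 1: 6, 2: 3, 3: 9, 4: 7, 5: 6}
Shortest distance to 4 = 7, path = [0, 1, 4]


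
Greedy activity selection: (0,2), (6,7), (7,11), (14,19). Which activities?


Greedy: pick earliest-ending, then skip overlaps.
Selected (4 activities): [(0, 2), (6, 7), (7, 11), (14, 19)]


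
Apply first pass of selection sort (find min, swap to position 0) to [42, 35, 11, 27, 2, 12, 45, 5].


After one pass: [2, 35, 11, 27, 42, 12, 45, 5]


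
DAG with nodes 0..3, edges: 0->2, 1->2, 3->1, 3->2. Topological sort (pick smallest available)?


Kahn's algorithm, process smallest node first
Order: [0, 3, 1, 2]


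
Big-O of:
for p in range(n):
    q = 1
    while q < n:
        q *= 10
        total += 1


Per nesting level: O(n) * O(log n) = O(n log n)
Complexity: O(n log n)


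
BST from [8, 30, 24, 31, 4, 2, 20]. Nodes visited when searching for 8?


BST root = 8
Search for 8: compare at each node
Path: [8]


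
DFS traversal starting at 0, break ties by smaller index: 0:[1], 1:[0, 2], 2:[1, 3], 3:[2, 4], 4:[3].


DFS stack-based: start with [0]
Visit order: [0, 1, 2, 3, 4]


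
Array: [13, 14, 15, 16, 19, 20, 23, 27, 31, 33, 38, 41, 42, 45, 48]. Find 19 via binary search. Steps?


Search for 19:
[0,14] mid=7 arr[7]=27
[0,6] mid=3 arr[3]=16
[4,6] mid=5 arr[5]=20
[4,4] mid=4 arr[4]=19
Total: 4 comparisons


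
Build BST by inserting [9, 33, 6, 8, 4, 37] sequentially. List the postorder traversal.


Root = 9; build tree by BST insertion.
Postorder traversal: [4, 8, 6, 37, 33, 9]


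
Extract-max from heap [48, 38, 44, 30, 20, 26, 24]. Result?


Max = 48
Replace root with last, heapify down
Resulting heap: [44, 38, 26, 30, 20, 24]


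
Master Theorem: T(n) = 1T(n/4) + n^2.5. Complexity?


a=1, b=4, c=2.5. log_4(1)=0 < c=2.5. Case 3: O(n^c) = O(n^2.500)
Complexity: O(n^2.500)


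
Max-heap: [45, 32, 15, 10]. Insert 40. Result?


Append 40: [45, 32, 15, 10, 40]
Bubble up: swap idx 4(40) with idx 1(32)
Result: [45, 40, 15, 10, 32]


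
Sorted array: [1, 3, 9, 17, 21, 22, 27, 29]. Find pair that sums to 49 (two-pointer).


Two pointers: lo=0, hi=7
Found pair: (22, 27) summing to 49


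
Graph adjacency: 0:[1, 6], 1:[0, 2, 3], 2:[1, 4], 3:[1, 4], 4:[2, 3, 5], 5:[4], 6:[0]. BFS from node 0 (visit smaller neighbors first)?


BFS queue: start with [0]
Visit order: [0, 1, 6, 2, 3, 4, 5]


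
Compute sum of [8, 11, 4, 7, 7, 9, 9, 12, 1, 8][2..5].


Prefix sums: [0, 8, 19, 23, 30, 37, 46, 55, 67, 68, 76]
Sum[2..5] = prefix[6] - prefix[2] = 46 - 19 = 27


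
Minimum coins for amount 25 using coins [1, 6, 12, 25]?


dp[0]=0; dp[i]=1+min(dp[i-c] for c in coins)
...dp[20]=4, dp[21]=5, dp[22]=6, dp[23]=7, dp[24]=2, dp[25]=1
Minimum coins for 25 = 1


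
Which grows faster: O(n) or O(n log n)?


linear grows slower than linearithmic
O(n) is asymptotically smaller; O(n log n) grows faster


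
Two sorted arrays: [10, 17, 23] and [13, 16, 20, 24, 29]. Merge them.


Compare heads, take smaller each step.
Merged: [10, 13, 16, 17, 20, 23, 24, 29]


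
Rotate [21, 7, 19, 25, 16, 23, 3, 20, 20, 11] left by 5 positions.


Left rotate by 5: [23, 3, 20, 20, 11, 21, 7, 19, 25, 16]


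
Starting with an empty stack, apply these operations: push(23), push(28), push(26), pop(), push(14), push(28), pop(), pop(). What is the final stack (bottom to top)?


push(23) -> [23]
push(28) -> [23, 28]
push(26) -> [23, 28, 26]
pop() returns 26 -> [23, 28]
push(14) -> [23, 28, 14]
push(28) -> [23, 28, 14, 28]
pop() returns 28 -> [23, 28, 14]
pop() returns 14 -> [23, 28]
Final stack (bottom to top): [23, 28]


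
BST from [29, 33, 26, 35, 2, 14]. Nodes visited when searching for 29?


BST root = 29
Search for 29: compare at each node
Path: [29]


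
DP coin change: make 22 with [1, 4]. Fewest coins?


dp[0]=0; dp[i]=1+min(dp[i-c] for c in coins)
...dp[17]=5, dp[18]=6, dp[19]=7, dp[20]=5, dp[21]=6, dp[22]=7
Minimum coins for 22 = 7


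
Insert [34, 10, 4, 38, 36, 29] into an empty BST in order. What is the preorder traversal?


Root = 34; build tree by BST insertion.
Preorder traversal: [34, 10, 4, 29, 38, 36]


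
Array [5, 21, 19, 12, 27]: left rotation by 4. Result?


Left rotate by 4: [27, 5, 21, 19, 12]


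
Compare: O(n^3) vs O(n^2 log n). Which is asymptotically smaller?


n^2 log n grows slower than cubic
O(n^2 log n) is asymptotically smaller; O(n^3) grows faster


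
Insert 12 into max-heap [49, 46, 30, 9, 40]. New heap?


Append 12: [49, 46, 30, 9, 40, 12]
Bubble up: no swaps needed
Result: [49, 46, 30, 9, 40, 12]


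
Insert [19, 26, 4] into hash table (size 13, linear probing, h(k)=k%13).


Insertions: 19->slot 6; 26->slot 0; 4->slot 4
Table: [26, None, None, None, 4, None, 19, None, None, None, None, None, None]


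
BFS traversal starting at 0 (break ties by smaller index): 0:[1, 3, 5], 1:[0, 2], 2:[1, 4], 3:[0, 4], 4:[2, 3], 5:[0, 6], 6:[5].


BFS queue: start with [0]
Visit order: [0, 1, 3, 5, 2, 4, 6]


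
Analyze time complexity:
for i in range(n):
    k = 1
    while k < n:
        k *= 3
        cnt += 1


Per nesting level: O(n) * O(log n) = O(n log n)
Complexity: O(n log n)


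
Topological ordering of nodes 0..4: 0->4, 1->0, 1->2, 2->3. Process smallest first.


Kahn's algorithm, process smallest node first
Order: [1, 0, 2, 3, 4]


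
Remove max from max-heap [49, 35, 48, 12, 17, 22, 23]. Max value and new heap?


Max = 49
Replace root with last, heapify down
Resulting heap: [48, 35, 23, 12, 17, 22]


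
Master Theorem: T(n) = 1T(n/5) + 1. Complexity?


a=1, b=5, c=0. log_5(1)=0 = c=0. Case 2: O(n^c log n) = O(log n)
Complexity: O(log n)


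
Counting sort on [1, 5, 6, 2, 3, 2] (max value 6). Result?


Count array: [0, 1, 2, 1, 0, 1, 1]
Reconstruct: [1, 2, 2, 3, 5, 6]


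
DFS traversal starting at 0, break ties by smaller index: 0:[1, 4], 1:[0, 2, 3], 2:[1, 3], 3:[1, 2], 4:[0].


DFS stack-based: start with [0]
Visit order: [0, 1, 2, 3, 4]


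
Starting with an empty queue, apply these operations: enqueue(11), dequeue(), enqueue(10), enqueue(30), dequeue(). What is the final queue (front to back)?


enqueue(11) -> [11]
dequeue() returns 11 -> []
enqueue(10) -> [10]
enqueue(30) -> [10, 30]
dequeue() returns 10 -> [30]
Final queue (front to back): [30]


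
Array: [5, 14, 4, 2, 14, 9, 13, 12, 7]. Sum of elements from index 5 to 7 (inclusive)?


Prefix sums: [0, 5, 19, 23, 25, 39, 48, 61, 73, 80]
Sum[5..7] = prefix[8] - prefix[5] = 73 - 39 = 34


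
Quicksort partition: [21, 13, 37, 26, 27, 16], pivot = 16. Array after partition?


Elements <= 16 go left of pivot.
Result: [13, 16, 37, 26, 27, 21], pivot at index 1


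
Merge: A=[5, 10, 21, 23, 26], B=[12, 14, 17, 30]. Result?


Compare heads, take smaller each step.
Merged: [5, 10, 12, 14, 17, 21, 23, 26, 30]


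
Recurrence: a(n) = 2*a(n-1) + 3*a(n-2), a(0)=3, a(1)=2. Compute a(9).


Build bottom-up:
...a(7)=2732, a(8)=8203, a(9)=2*8203+3*2732=24602


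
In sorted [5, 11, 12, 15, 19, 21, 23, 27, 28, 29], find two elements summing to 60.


Two pointers: lo=0, hi=9
No pair sums to 60


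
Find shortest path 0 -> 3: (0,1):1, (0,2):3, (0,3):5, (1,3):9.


Dijkstra from 0:
Distances: {0: 0, 1: 1, 2: 3, 3: 5}
Shortest distance to 3 = 5, path = [0, 3]


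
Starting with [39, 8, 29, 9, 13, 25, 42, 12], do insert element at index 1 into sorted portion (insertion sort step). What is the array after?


After one pass: [8, 39, 29, 9, 13, 25, 42, 12]


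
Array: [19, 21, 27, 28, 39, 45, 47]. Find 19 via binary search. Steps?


Search for 19:
[0,6] mid=3 arr[3]=28
[0,2] mid=1 arr[1]=21
[0,0] mid=0 arr[0]=19
Total: 3 comparisons


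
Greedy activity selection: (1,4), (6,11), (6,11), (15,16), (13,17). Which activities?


Greedy: pick earliest-ending, then skip overlaps.
Selected (3 activities): [(1, 4), (6, 11), (15, 16)]


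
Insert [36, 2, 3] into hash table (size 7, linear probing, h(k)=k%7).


Insertions: 36->slot 1; 2->slot 2; 3->slot 3
Table: [None, 36, 2, 3, None, None, None]


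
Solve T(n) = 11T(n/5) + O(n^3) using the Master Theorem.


a=11, b=5, c=3. log_5(11)=1.490 < c=3. Case 3: O(n^c) = O(n^3)
Complexity: O(n^3)


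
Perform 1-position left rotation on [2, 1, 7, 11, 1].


Left rotate by 1: [1, 7, 11, 1, 2]


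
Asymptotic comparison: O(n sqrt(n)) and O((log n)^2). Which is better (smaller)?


polylogarithmic grows slower than n^1.5
O((log n)^2) is asymptotically smaller; O(n sqrt(n)) grows faster


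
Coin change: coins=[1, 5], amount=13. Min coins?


dp[0]=0; dp[i]=1+min(dp[i-c] for c in coins)
...dp[8]=4, dp[9]=5, dp[10]=2, dp[11]=3, dp[12]=4, dp[13]=5
Minimum coins for 13 = 5


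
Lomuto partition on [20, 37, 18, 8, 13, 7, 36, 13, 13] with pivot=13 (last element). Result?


Elements <= 13 go left of pivot.
Result: [8, 13, 7, 13, 13, 18, 36, 20, 37], pivot at index 4


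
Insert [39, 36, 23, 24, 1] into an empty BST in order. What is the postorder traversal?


Root = 39; build tree by BST insertion.
Postorder traversal: [1, 24, 23, 36, 39]


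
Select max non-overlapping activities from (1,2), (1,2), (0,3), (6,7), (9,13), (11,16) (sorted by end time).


Greedy: pick earliest-ending, then skip overlaps.
Selected (3 activities): [(1, 2), (6, 7), (9, 13)]


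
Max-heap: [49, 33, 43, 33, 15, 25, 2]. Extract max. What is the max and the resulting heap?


Max = 49
Replace root with last, heapify down
Resulting heap: [43, 33, 25, 33, 15, 2]


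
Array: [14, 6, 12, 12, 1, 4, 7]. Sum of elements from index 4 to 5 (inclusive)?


Prefix sums: [0, 14, 20, 32, 44, 45, 49, 56]
Sum[4..5] = prefix[6] - prefix[4] = 49 - 44 = 5


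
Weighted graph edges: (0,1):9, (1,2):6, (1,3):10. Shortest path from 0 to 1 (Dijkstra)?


Dijkstra from 0:
Distances: {0: 0, 1: 9, 2: 15, 3: 19}
Shortest distance to 1 = 9, path = [0, 1]


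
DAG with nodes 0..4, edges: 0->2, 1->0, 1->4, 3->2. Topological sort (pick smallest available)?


Kahn's algorithm, process smallest node first
Order: [1, 0, 3, 2, 4]


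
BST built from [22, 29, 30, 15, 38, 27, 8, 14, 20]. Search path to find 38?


BST root = 22
Search for 38: compare at each node
Path: [22, 29, 30, 38]


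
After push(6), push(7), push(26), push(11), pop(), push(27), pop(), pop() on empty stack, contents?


push(6) -> [6]
push(7) -> [6, 7]
push(26) -> [6, 7, 26]
push(11) -> [6, 7, 26, 11]
pop() returns 11 -> [6, 7, 26]
push(27) -> [6, 7, 26, 27]
pop() returns 27 -> [6, 7, 26]
pop() returns 26 -> [6, 7]
Final stack (bottom to top): [6, 7]


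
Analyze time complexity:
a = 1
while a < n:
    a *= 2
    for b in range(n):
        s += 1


Per nesting level: O(log n) * O(n) = O(n log n)
Complexity: O(n log n)


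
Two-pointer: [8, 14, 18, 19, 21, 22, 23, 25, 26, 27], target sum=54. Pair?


Two pointers: lo=0, hi=9
No pair sums to 54


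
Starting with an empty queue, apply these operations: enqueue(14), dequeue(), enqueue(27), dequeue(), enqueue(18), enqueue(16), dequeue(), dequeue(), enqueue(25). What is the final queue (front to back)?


enqueue(14) -> [14]
dequeue() returns 14 -> []
enqueue(27) -> [27]
dequeue() returns 27 -> []
enqueue(18) -> [18]
enqueue(16) -> [18, 16]
dequeue() returns 18 -> [16]
dequeue() returns 16 -> []
enqueue(25) -> [25]
Final queue (front to back): [25]


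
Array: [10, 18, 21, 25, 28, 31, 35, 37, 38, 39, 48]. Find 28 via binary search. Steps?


Search for 28:
[0,10] mid=5 arr[5]=31
[0,4] mid=2 arr[2]=21
[3,4] mid=3 arr[3]=25
[4,4] mid=4 arr[4]=28
Total: 4 comparisons


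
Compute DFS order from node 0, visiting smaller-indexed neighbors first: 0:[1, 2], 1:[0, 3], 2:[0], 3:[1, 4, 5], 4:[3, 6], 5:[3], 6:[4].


DFS stack-based: start with [0]
Visit order: [0, 1, 3, 4, 6, 5, 2]


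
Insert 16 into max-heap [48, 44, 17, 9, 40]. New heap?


Append 16: [48, 44, 17, 9, 40, 16]
Bubble up: no swaps needed
Result: [48, 44, 17, 9, 40, 16]


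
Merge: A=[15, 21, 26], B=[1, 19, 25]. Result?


Compare heads, take smaller each step.
Merged: [1, 15, 19, 21, 25, 26]


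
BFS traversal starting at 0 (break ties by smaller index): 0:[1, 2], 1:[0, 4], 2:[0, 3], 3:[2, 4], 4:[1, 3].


BFS queue: start with [0]
Visit order: [0, 1, 2, 4, 3]


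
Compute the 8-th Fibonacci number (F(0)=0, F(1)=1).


F(n)=F(n-1)+F(n-2)
...F(6)=8, F(7)=13, F(8)=21


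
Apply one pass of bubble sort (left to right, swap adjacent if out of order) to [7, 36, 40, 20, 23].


After one pass: [7, 36, 20, 23, 40]


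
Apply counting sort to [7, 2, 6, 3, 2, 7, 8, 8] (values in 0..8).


Count array: [0, 0, 2, 1, 0, 0, 1, 2, 2]
Reconstruct: [2, 2, 3, 6, 7, 7, 8, 8]


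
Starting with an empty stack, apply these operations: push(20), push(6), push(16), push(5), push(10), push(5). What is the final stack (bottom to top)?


push(20) -> [20]
push(6) -> [20, 6]
push(16) -> [20, 6, 16]
push(5) -> [20, 6, 16, 5]
push(10) -> [20, 6, 16, 5, 10]
push(5) -> [20, 6, 16, 5, 10, 5]
Final stack (bottom to top): [20, 6, 16, 5, 10, 5]


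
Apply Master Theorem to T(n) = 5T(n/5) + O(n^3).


a=5, b=5, c=3. log_5(5)=1 < c=3. Case 3: O(n^c) = O(n^3)
Complexity: O(n^3)


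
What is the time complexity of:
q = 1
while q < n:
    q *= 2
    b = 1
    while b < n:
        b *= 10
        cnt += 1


Per nesting level: O(log n) * O(log n) = O((log n)^2)
Complexity: O((log n)^2)


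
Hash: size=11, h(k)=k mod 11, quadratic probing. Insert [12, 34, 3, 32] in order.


Insertions: 12->slot 1; 34->slot 2; 3->slot 3; 32->slot 10
Table: [None, 12, 34, 3, None, None, None, None, None, None, 32]


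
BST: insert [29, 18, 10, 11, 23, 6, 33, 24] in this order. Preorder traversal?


Root = 29; build tree by BST insertion.
Preorder traversal: [29, 18, 10, 6, 11, 23, 24, 33]


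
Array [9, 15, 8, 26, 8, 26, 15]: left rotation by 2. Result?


Left rotate by 2: [8, 26, 8, 26, 15, 9, 15]


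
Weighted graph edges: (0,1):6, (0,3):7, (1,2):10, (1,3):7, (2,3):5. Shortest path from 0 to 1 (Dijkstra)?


Dijkstra from 0:
Distances: {0: 0, 1: 6, 2: 12, 3: 7}
Shortest distance to 1 = 6, path = [0, 1]


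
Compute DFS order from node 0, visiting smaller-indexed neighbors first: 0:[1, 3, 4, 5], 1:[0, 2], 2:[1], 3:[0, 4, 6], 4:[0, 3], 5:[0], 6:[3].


DFS stack-based: start with [0]
Visit order: [0, 1, 2, 3, 4, 6, 5]


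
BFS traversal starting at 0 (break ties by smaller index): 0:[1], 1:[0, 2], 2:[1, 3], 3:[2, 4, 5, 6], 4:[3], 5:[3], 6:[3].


BFS queue: start with [0]
Visit order: [0, 1, 2, 3, 4, 5, 6]


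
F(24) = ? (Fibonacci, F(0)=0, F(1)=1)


F(n)=F(n-1)+F(n-2)
...F(22)=17711, F(23)=28657, F(24)=46368


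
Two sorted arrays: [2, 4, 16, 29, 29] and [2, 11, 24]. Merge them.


Compare heads, take smaller each step.
Merged: [2, 2, 4, 11, 16, 24, 29, 29]


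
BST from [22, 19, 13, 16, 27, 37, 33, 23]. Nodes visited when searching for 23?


BST root = 22
Search for 23: compare at each node
Path: [22, 27, 23]


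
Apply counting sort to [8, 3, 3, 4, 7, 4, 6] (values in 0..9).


Count array: [0, 0, 0, 2, 2, 0, 1, 1, 1, 0]
Reconstruct: [3, 3, 4, 4, 6, 7, 8]


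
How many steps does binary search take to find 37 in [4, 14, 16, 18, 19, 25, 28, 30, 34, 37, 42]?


Search for 37:
[0,10] mid=5 arr[5]=25
[6,10] mid=8 arr[8]=34
[9,10] mid=9 arr[9]=37
Total: 3 comparisons


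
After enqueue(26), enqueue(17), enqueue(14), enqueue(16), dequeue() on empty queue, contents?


enqueue(26) -> [26]
enqueue(17) -> [26, 17]
enqueue(14) -> [26, 17, 14]
enqueue(16) -> [26, 17, 14, 16]
dequeue() returns 26 -> [17, 14, 16]
Final queue (front to back): [17, 14, 16]


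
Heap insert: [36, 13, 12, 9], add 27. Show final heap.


Append 27: [36, 13, 12, 9, 27]
Bubble up: swap idx 4(27) with idx 1(13)
Result: [36, 27, 12, 9, 13]


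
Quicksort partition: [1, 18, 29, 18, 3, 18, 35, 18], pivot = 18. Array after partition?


Elements <= 18 go left of pivot.
Result: [1, 18, 18, 3, 18, 18, 35, 29], pivot at index 5


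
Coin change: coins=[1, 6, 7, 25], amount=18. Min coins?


dp[0]=0; dp[i]=1+min(dp[i-c] for c in coins)
...dp[13]=2, dp[14]=2, dp[15]=3, dp[16]=4, dp[17]=5, dp[18]=3
Minimum coins for 18 = 3


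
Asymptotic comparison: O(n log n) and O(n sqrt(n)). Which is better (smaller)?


linearithmic grows slower than n^1.5
O(n log n) is asymptotically smaller; O(n sqrt(n)) grows faster


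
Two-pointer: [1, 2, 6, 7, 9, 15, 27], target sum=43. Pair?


Two pointers: lo=0, hi=6
No pair sums to 43


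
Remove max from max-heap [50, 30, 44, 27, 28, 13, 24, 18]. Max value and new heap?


Max = 50
Replace root with last, heapify down
Resulting heap: [44, 30, 24, 27, 28, 13, 18]


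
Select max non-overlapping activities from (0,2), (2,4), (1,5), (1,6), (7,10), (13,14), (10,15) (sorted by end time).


Greedy: pick earliest-ending, then skip overlaps.
Selected (4 activities): [(0, 2), (2, 4), (7, 10), (13, 14)]


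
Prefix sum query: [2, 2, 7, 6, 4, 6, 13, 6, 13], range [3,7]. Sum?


Prefix sums: [0, 2, 4, 11, 17, 21, 27, 40, 46, 59]
Sum[3..7] = prefix[8] - prefix[3] = 46 - 11 = 35


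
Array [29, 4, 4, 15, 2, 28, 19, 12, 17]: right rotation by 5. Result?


Right rotate by 5: [2, 28, 19, 12, 17, 29, 4, 4, 15]


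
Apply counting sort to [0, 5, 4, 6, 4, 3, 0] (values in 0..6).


Count array: [2, 0, 0, 1, 2, 1, 1]
Reconstruct: [0, 0, 3, 4, 4, 5, 6]


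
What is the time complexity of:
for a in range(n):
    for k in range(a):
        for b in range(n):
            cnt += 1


Per nesting level: O(n) * O(n) [triangular over a] * O(n) = O(n^3)
Complexity: O(n^3)


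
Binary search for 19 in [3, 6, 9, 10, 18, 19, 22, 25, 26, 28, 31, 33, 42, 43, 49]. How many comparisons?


Search for 19:
[0,14] mid=7 arr[7]=25
[0,6] mid=3 arr[3]=10
[4,6] mid=5 arr[5]=19
Total: 3 comparisons


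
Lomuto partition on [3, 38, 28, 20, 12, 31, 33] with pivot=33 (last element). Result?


Elements <= 33 go left of pivot.
Result: [3, 28, 20, 12, 31, 33, 38], pivot at index 5


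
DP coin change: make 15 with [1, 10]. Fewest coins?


dp[0]=0; dp[i]=1+min(dp[i-c] for c in coins)
...dp[10]=1, dp[11]=2, dp[12]=3, dp[13]=4, dp[14]=5, dp[15]=6
Minimum coins for 15 = 6


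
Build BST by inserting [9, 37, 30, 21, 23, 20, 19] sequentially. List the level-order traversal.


Root = 9; build tree by BST insertion.
Level-Order traversal: [9, 37, 30, 21, 20, 23, 19]


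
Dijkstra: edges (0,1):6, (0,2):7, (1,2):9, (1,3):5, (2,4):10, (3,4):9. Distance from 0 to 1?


Dijkstra from 0:
Distances: {0: 0, 1: 6, 2: 7, 3: 11, 4: 17}
Shortest distance to 1 = 6, path = [0, 1]


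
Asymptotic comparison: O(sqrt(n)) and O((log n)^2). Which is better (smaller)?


polylogarithmic grows slower than sublinear
O((log n)^2) is asymptotically smaller; O(sqrt(n)) grows faster


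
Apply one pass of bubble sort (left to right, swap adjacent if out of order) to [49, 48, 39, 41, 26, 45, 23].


After one pass: [48, 39, 41, 26, 45, 23, 49]


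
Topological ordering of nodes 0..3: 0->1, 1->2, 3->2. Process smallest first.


Kahn's algorithm, process smallest node first
Order: [0, 1, 3, 2]


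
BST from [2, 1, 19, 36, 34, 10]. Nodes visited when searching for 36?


BST root = 2
Search for 36: compare at each node
Path: [2, 19, 36]


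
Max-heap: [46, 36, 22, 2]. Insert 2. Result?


Append 2: [46, 36, 22, 2, 2]
Bubble up: no swaps needed
Result: [46, 36, 22, 2, 2]


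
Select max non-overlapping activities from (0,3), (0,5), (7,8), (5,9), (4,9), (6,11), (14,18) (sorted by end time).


Greedy: pick earliest-ending, then skip overlaps.
Selected (3 activities): [(0, 3), (7, 8), (14, 18)]


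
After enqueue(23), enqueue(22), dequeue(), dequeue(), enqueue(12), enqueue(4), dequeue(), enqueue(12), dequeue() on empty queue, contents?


enqueue(23) -> [23]
enqueue(22) -> [23, 22]
dequeue() returns 23 -> [22]
dequeue() returns 22 -> []
enqueue(12) -> [12]
enqueue(4) -> [12, 4]
dequeue() returns 12 -> [4]
enqueue(12) -> [4, 12]
dequeue() returns 4 -> [12]
Final queue (front to back): [12]


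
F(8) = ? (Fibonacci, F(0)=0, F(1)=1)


F(n)=F(n-1)+F(n-2)
...F(6)=8, F(7)=13, F(8)=21


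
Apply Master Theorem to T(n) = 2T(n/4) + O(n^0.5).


a=2, b=4, c=0.5. log_4(2)=0.5 = c=0.5. Case 2: O(n^c log n) = O(sqrt(n) log n)
Complexity: O(sqrt(n) log n)


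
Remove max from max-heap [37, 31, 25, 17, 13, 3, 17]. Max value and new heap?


Max = 37
Replace root with last, heapify down
Resulting heap: [31, 17, 25, 17, 13, 3]


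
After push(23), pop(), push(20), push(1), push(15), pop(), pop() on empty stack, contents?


push(23) -> [23]
pop() returns 23 -> []
push(20) -> [20]
push(1) -> [20, 1]
push(15) -> [20, 1, 15]
pop() returns 15 -> [20, 1]
pop() returns 1 -> [20]
Final stack (bottom to top): [20]


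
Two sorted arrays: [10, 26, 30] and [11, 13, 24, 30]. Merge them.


Compare heads, take smaller each step.
Merged: [10, 11, 13, 24, 26, 30, 30]


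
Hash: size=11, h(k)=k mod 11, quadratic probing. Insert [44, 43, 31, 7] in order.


Insertions: 44->slot 0; 43->slot 10; 31->slot 9; 7->slot 7
Table: [44, None, None, None, None, None, None, 7, None, 31, 43]


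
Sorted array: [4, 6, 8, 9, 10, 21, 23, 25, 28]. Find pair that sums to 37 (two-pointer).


Two pointers: lo=0, hi=8
Found pair: (9, 28) summing to 37


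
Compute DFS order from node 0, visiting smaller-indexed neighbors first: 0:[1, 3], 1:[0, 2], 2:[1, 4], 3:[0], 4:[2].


DFS stack-based: start with [0]
Visit order: [0, 1, 2, 4, 3]


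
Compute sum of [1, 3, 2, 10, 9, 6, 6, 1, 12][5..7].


Prefix sums: [0, 1, 4, 6, 16, 25, 31, 37, 38, 50]
Sum[5..7] = prefix[8] - prefix[5] = 38 - 25 = 13


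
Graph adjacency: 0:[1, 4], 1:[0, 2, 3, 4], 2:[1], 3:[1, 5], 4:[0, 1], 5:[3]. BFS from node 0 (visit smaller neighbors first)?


BFS queue: start with [0]
Visit order: [0, 1, 4, 2, 3, 5]


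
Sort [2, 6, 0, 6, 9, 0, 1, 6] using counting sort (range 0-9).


Count array: [2, 1, 1, 0, 0, 0, 3, 0, 0, 1]
Reconstruct: [0, 0, 1, 2, 6, 6, 6, 9]


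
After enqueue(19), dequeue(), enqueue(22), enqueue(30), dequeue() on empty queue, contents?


enqueue(19) -> [19]
dequeue() returns 19 -> []
enqueue(22) -> [22]
enqueue(30) -> [22, 30]
dequeue() returns 22 -> [30]
Final queue (front to back): [30]


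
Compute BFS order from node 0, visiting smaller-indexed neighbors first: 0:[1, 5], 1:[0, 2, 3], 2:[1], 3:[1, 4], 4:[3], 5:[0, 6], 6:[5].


BFS queue: start with [0]
Visit order: [0, 1, 5, 2, 3, 6, 4]


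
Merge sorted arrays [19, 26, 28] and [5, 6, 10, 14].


Compare heads, take smaller each step.
Merged: [5, 6, 10, 14, 19, 26, 28]


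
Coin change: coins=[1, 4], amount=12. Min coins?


dp[0]=0; dp[i]=1+min(dp[i-c] for c in coins)
...dp[7]=4, dp[8]=2, dp[9]=3, dp[10]=4, dp[11]=5, dp[12]=3
Minimum coins for 12 = 3


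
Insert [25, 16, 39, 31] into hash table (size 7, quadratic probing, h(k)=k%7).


Insertions: 25->slot 4; 16->slot 2; 39->slot 5; 31->slot 3
Table: [None, None, 16, 31, 25, 39, None]


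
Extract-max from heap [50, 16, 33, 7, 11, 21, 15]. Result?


Max = 50
Replace root with last, heapify down
Resulting heap: [33, 16, 21, 7, 11, 15]


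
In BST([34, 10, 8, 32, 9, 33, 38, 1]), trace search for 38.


BST root = 34
Search for 38: compare at each node
Path: [34, 38]


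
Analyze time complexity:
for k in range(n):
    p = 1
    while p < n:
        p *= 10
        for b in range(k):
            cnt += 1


Per nesting level: O(n) * O(log n) * O(n) [triangular over k] = O(n^2 log n)
Complexity: O(n^2 log n)


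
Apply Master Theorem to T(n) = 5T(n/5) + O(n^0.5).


a=5, b=5, c=0.5. log_5(5)=1 > c=0.5. Case 1: O(n^log_b(a)) = O(n)
Complexity: O(n)


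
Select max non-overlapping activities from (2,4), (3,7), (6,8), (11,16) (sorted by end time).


Greedy: pick earliest-ending, then skip overlaps.
Selected (3 activities): [(2, 4), (6, 8), (11, 16)]


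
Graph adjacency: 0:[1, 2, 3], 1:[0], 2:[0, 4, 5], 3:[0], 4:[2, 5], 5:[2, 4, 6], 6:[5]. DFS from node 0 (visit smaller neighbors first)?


DFS stack-based: start with [0]
Visit order: [0, 1, 2, 4, 5, 6, 3]


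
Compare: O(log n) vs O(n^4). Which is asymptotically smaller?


logarithmic grows slower than quartic
O(log n) is asymptotically smaller; O(n^4) grows faster


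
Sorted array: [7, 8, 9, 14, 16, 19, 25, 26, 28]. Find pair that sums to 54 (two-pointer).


Two pointers: lo=0, hi=8
Found pair: (26, 28) summing to 54


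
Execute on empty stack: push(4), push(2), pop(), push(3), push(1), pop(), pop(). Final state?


push(4) -> [4]
push(2) -> [4, 2]
pop() returns 2 -> [4]
push(3) -> [4, 3]
push(1) -> [4, 3, 1]
pop() returns 1 -> [4, 3]
pop() returns 3 -> [4]
Final stack (bottom to top): [4]


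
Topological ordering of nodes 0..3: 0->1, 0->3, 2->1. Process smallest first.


Kahn's algorithm, process smallest node first
Order: [0, 2, 1, 3]


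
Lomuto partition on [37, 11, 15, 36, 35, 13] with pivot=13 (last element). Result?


Elements <= 13 go left of pivot.
Result: [11, 13, 15, 36, 35, 37], pivot at index 1


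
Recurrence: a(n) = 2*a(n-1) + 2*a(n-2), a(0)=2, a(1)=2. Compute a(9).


Build bottom-up:
...a(7)=1136, a(8)=3104, a(9)=2*3104+2*1136=8480


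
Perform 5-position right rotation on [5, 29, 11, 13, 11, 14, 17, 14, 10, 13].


Right rotate by 5: [14, 17, 14, 10, 13, 5, 29, 11, 13, 11]


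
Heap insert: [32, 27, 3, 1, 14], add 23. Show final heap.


Append 23: [32, 27, 3, 1, 14, 23]
Bubble up: swap idx 5(23) with idx 2(3)
Result: [32, 27, 23, 1, 14, 3]


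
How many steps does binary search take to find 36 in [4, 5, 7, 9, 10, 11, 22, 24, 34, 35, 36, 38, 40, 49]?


Search for 36:
[0,13] mid=6 arr[6]=22
[7,13] mid=10 arr[10]=36
Total: 2 comparisons


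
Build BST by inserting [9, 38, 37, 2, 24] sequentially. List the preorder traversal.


Root = 9; build tree by BST insertion.
Preorder traversal: [9, 2, 38, 37, 24]


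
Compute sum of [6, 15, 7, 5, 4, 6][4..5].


Prefix sums: [0, 6, 21, 28, 33, 37, 43]
Sum[4..5] = prefix[6] - prefix[4] = 43 - 33 = 10


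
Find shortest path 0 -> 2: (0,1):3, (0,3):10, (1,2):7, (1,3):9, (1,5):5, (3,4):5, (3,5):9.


Dijkstra from 0:
Distances: {0: 0, 1: 3, 2: 10, 3: 10, 4: 15, 5: 8}
Shortest distance to 2 = 10, path = [0, 1, 2]


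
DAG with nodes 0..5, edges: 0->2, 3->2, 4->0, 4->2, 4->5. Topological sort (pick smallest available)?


Kahn's algorithm, process smallest node first
Order: [1, 3, 4, 0, 2, 5]
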